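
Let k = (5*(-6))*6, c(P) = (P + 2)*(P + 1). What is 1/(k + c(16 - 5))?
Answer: -1/24 ≈ -0.041667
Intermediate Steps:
c(P) = (1 + P)*(2 + P) (c(P) = (2 + P)*(1 + P) = (1 + P)*(2 + P))
k = -180 (k = -30*6 = -180)
1/(k + c(16 - 5)) = 1/(-180 + (2 + (16 - 5)**2 + 3*(16 - 5))) = 1/(-180 + (2 + 11**2 + 3*11)) = 1/(-180 + (2 + 121 + 33)) = 1/(-180 + 156) = 1/(-24) = -1/24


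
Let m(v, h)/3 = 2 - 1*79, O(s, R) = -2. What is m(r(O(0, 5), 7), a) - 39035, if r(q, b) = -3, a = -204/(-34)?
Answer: -39266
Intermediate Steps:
a = 6 (a = -204*(-1/34) = 6)
m(v, h) = -231 (m(v, h) = 3*(2 - 1*79) = 3*(2 - 79) = 3*(-77) = -231)
m(r(O(0, 5), 7), a) - 39035 = -231 - 39035 = -39266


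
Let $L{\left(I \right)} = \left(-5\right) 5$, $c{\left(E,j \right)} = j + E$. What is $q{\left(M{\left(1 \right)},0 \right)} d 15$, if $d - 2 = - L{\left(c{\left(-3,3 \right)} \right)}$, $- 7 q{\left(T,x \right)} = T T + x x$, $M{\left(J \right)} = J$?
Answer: $- \frac{405}{7} \approx -57.857$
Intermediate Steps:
$q{\left(T,x \right)} = - \frac{T^{2}}{7} - \frac{x^{2}}{7}$ ($q{\left(T,x \right)} = - \frac{T T + x x}{7} = - \frac{T^{2} + x^{2}}{7} = - \frac{T^{2}}{7} - \frac{x^{2}}{7}$)
$c{\left(E,j \right)} = E + j$
$L{\left(I \right)} = -25$
$d = 27$ ($d = 2 - -25 = 2 + 25 = 27$)
$q{\left(M{\left(1 \right)},0 \right)} d 15 = \left(- \frac{1^{2}}{7} - \frac{0^{2}}{7}\right) 27 \cdot 15 = \left(\left(- \frac{1}{7}\right) 1 - 0\right) 27 \cdot 15 = \left(- \frac{1}{7} + 0\right) 27 \cdot 15 = \left(- \frac{1}{7}\right) 27 \cdot 15 = \left(- \frac{27}{7}\right) 15 = - \frac{405}{7}$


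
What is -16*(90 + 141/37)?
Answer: -55536/37 ≈ -1501.0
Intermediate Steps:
-16*(90 + 141/37) = -16*3471/37 = -55536/37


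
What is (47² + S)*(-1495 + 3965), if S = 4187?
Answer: 15798120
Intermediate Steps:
(47² + S)*(-1495 + 3965) = (47² + 4187)*(-1495 + 3965) = (2209 + 4187)*2470 = 6396*2470 = 15798120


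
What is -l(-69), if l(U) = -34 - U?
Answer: -35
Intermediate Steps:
-l(-69) = -(-34 - 1*(-69)) = -(-34 + 69) = -1*35 = -35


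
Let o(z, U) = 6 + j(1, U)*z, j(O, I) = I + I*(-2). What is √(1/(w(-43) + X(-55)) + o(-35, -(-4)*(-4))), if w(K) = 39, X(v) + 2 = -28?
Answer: I*√4985/3 ≈ 23.535*I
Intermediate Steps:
X(v) = -30 (X(v) = -2 - 28 = -30)
j(O, I) = -I (j(O, I) = I - 2*I = -I)
o(z, U) = 6 - U*z (o(z, U) = 6 + (-U)*z = 6 - U*z)
√(1/(w(-43) + X(-55)) + o(-35, -(-4)*(-4))) = √(1/(39 - 30) + (6 - 1*(-(-4)*(-4))*(-35))) = √(1/9 + (6 - 1*(-1*16)*(-35))) = √(⅑ + (6 - 1*(-16)*(-35))) = √(⅑ + (6 - 560)) = √(⅑ - 554) = √(-4985/9) = I*√4985/3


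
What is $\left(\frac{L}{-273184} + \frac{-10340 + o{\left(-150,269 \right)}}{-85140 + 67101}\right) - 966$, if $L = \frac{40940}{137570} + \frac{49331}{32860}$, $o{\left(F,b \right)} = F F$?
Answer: $- \frac{2153471349534118115993}{2227711848251003520} \approx -966.67$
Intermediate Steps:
$o{\left(F,b \right)} = F^{2}$
$L = \frac{813175407}{452055020}$ ($L = 40940 \cdot \frac{1}{137570} + 49331 \cdot \frac{1}{32860} = \frac{4094}{13757} + \frac{49331}{32860} = \frac{813175407}{452055020} \approx 1.7988$)
$\left(\frac{L}{-273184} + \frac{-10340 + o{\left(-150,269 \right)}}{-85140 + 67101}\right) - 966 = \left(\frac{813175407}{452055020 \left(-273184\right)} + \frac{-10340 + \left(-150\right)^{2}}{-85140 + 67101}\right) - 966 = \left(\frac{813175407}{452055020} \left(- \frac{1}{273184}\right) + \frac{-10340 + 22500}{-18039}\right) - 966 = \left(- \frac{813175407}{123494198583680} + 12160 \left(- \frac{1}{18039}\right)\right) - 966 = \left(- \frac{813175407}{123494198583680} - \frac{12160}{18039}\right) - 966 = - \frac{1501704123648715673}{2227711848251003520} - 966 = - \frac{2153471349534118115993}{2227711848251003520}$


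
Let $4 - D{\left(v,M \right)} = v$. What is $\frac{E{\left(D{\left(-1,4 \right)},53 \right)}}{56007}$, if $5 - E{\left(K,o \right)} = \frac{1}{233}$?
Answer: $\frac{388}{4349877} \approx 8.9198 \cdot 10^{-5}$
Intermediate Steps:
$D{\left(v,M \right)} = 4 - v$
$E{\left(K,o \right)} = \frac{1164}{233}$ ($E{\left(K,o \right)} = 5 - \frac{1}{233} = \frac{1164}{233}$)
$\frac{E{\left(D{\left(-1,4 \right)},53 \right)}}{56007} = \frac{1164}{233 \cdot 56007} = \frac{1164}{233} \cdot \frac{1}{56007} = \frac{388}{4349877}$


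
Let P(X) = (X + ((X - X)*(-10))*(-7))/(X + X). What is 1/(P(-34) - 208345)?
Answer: -2/416689 ≈ -4.7997e-6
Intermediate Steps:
P(X) = ½ (P(X) = (X + (0*(-10))*(-7))/((2*X)) = (X + 0*(-7))*(1/(2*X)) = (X + 0)*(1/(2*X)) = X*(1/(2*X)) = ½)
1/(P(-34) - 208345) = 1/(½ - 208345) = 1/(-416689/2) = -2/416689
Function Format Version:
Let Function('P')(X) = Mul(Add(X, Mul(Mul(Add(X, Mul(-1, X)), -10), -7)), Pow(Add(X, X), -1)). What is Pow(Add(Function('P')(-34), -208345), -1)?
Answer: Rational(-2, 416689) ≈ -4.7997e-6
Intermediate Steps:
Function('P')(X) = Rational(1, 2) (Function('P')(X) = Mul(Add(X, Mul(Mul(0, -10), -7)), Pow(Mul(2, X), -1)) = Mul(Add(X, Mul(0, -7)), Mul(Rational(1, 2), Pow(X, -1))) = Mul(Add(X, 0), Mul(Rational(1, 2), Pow(X, -1))) = Mul(X, Mul(Rational(1, 2), Pow(X, -1))) = Rational(1, 2))
Pow(Add(Function('P')(-34), -208345), -1) = Pow(Add(Rational(1, 2), -208345), -1) = Pow(Rational(-416689, 2), -1) = Rational(-2, 416689)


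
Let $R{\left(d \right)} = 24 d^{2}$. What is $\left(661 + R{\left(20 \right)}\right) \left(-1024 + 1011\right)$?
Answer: $-133393$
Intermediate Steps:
$\left(661 + R{\left(20 \right)}\right) \left(-1024 + 1011\right) = \left(661 + 24 \cdot 20^{2}\right) \left(-1024 + 1011\right) = \left(661 + 24 \cdot 400\right) \left(-13\right) = \left(661 + 9600\right) \left(-13\right) = 10261 \left(-13\right) = -133393$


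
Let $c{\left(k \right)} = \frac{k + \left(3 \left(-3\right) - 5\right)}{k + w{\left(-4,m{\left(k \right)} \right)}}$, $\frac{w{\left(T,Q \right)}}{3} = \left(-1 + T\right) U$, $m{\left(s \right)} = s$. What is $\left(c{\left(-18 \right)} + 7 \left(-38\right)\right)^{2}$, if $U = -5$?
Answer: $\frac{230857636}{3249} \approx 71055.0$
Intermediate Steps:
$w{\left(T,Q \right)} = 15 - 15 T$ ($w{\left(T,Q \right)} = 3 \left(-1 + T\right) \left(-5\right) = 3 \left(5 - 5 T\right) = 15 - 15 T$)
$c{\left(k \right)} = \frac{-14 + k}{75 + k}$ ($c{\left(k \right)} = \frac{k + \left(3 \left(-3\right) - 5\right)}{k + \left(15 - -60\right)} = \frac{k - 14}{k + \left(15 + 60\right)} = \frac{k - 14}{k + 75} = \frac{-14 + k}{75 + k}$)
$\left(c{\left(-18 \right)} + 7 \left(-38\right)\right)^{2} = \left(\frac{-14 - 18}{75 - 18} + 7 \left(-38\right)\right)^{2} = \left(\frac{1}{57} \left(-32\right) - 266\right)^{2} = \left(- \frac{32}{57} - 266\right)^{2} = \left(- \frac{15194}{57}\right)^{2} = \frac{230857636}{3249}$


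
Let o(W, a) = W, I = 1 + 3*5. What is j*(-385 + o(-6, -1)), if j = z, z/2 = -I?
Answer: 12512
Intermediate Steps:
I = 16 (I = 1 + 15 = 16)
z = -32 (z = 2*(-1*16) = 2*(-16) = -32)
j = -32
j*(-385 + o(-6, -1)) = -32*(-385 - 6) = -32*(-391) = 12512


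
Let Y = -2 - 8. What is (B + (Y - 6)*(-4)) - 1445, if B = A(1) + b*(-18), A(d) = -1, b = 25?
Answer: -1832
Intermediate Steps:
Y = -10
B = -451 (B = -1 + 25*(-18) = -1 - 450 = -451)
(B + (Y - 6)*(-4)) - 1445 = (-451 + (-10 - 6)*(-4)) - 1445 = (-451 - 16*(-4)) - 1445 = (-451 + 64) - 1445 = -387 - 1445 = -1832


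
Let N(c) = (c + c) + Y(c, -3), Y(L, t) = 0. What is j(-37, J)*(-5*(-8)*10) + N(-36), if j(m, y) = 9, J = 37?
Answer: 3528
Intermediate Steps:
N(c) = 2*c (N(c) = (c + c) + 0 = 2*c + 0 = 2*c)
j(-37, J)*(-5*(-8)*10) + N(-36) = 9*(-5*(-8)*10) + 2*(-36) = 9*(40*10) - 72 = 9*400 - 72 = 3600 - 72 = 3528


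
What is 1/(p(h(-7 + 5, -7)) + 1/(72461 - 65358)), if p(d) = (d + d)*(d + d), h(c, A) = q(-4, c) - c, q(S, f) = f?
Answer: 7103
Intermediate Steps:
h(c, A) = 0 (h(c, A) = c - c = 0)
p(d) = 4*d² (p(d) = (2*d)*(2*d) = 4*d²)
1/(p(h(-7 + 5, -7)) + 1/(72461 - 65358)) = 1/(4*0² + 1/(72461 - 65358)) = 1/(4*0 + 1/7103) = 1/(0 + 1/7103) = 1/(1/7103) = 7103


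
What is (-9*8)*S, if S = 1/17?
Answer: -72/17 ≈ -4.2353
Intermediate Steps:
S = 1/17 ≈ 0.058824
(-9*8)*S = -9*8*(1/17) = -72*1/17 = -72/17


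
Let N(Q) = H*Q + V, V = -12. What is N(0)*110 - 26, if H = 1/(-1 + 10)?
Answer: -1346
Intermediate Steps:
H = ⅑ (H = 1/9 = ⅑ ≈ 0.11111)
N(Q) = -12 + Q/9 (N(Q) = Q/9 - 12 = -12 + Q/9)
N(0)*110 - 26 = (-12 + (⅑)*0)*110 - 26 = (-12 + 0)*110 - 26 = -12*110 - 26 = -1320 - 26 = -1346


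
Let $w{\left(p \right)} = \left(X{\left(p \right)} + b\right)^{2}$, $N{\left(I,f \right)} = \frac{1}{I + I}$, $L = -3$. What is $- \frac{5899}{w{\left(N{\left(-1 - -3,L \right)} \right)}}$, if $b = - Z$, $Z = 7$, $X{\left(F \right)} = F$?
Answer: $- \frac{94384}{729} \approx -129.47$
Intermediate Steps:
$b = -7$ ($b = \left(-1\right) 7 = -7$)
$N{\left(I,f \right)} = \frac{1}{2 I}$
$w{\left(p \right)} = \left(-7 + p\right)^{2}$ ($w{\left(p \right)} = \left(p - 7\right)^{2} = \left(-7 + p\right)^{2}$)
$- \frac{5899}{w{\left(N{\left(-1 - -3,L \right)} \right)}} = - \frac{5899}{\left(-7 + \frac{1}{2 \left(-1 - -3\right)}\right)^{2}} = - \frac{5899}{\left(-7 + \frac{1}{2 \left(-1 + 3\right)}\right)^{2}} = - \frac{5899}{\left(-7 + \frac{1}{2 \cdot 2}\right)^{2}} = - \frac{5899}{\left(-7 + \frac{1}{2} \cdot \frac{1}{2}\right)^{2}} = - \frac{5899}{\left(-7 + \frac{1}{4}\right)^{2}} = - \frac{5899}{\left(- \frac{27}{4}\right)^{2}} = - \frac{5899}{\frac{729}{16}} = \left(-5899\right) \frac{16}{729} = - \frac{94384}{729}$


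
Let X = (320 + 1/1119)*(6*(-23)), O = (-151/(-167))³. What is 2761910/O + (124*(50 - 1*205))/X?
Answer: 3417483342421778220/914699121023 ≈ 3.7362e+6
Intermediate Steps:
O = 3442951/4657463 (O = (-151*(-1/167))³ = (151/167)³ = 3442951/4657463 ≈ 0.73923)
X = -16471726/373 (X = (320 + 1/1119)*(-138) = (358081/1119)*(-138) = -16471726/373 ≈ -44160.)
2761910/O + (124*(50 - 1*205))/X = 2761910/(3442951/4657463) + (124*(50 - 1*205))/(-16471726/373) = 2761910*(4657463/3442951) + (124*(50 - 205))*(-373/16471726) = 12863493634330/3442951 + (124*(-155))*(-373/16471726) = 12863493634330/3442951 - 19220*(-373/16471726) = 12863493634330/3442951 + 115630/265673 = 3417483342421778220/914699121023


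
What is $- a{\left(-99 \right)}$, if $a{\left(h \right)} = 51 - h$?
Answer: $-150$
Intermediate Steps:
$- a{\left(-99 \right)} = - (51 - -99) = - (51 + 99) = \left(-1\right) 150 = -150$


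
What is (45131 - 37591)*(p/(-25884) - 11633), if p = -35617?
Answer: -567522520175/6471 ≈ -8.7702e+7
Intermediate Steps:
(45131 - 37591)*(p/(-25884) - 11633) = (45131 - 37591)*(-35617/(-25884) - 11633) = 7540*(-35617*(-1/25884) - 11633) = 7540*(35617/25884 - 11633) = 7540*(-301072955/25884) = -567522520175/6471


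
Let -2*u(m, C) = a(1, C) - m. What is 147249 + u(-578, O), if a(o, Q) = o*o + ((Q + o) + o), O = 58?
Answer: 293859/2 ≈ 1.4693e+5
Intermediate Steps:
a(o, Q) = Q + o² + 2*o (a(o, Q) = o² + (Q + 2*o) = Q + o² + 2*o)
u(m, C) = -3/2 + m/2 - C/2 (u(m, C) = -((C + 1² + 2*1) - m)/2 = -((C + 1 + 2) - m)/2 = -((3 + C) - m)/2 = -(3 + C - m)/2 = -3/2 + m/2 - C/2)
147249 + u(-578, O) = 147249 + (-3/2 + (½)*(-578) - ½*58) = 147249 + (-3/2 - 289 - 29) = 147249 - 639/2 = 293859/2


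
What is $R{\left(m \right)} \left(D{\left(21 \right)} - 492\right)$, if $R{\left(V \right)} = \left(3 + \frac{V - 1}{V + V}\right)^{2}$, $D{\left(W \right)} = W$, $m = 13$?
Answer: $- \frac{953775}{169} \approx -5643.6$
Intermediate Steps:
$R{\left(V \right)} = \left(3 + \frac{-1 + V}{2 V}\right)^{2}$
$R{\left(m \right)} \left(D{\left(21 \right)} - 492\right) = \frac{\left(-1 + 7 \cdot 13\right)^{2}}{4 \cdot 169} \left(21 - 492\right) = \frac{1}{4} \cdot \frac{1}{169} \left(-1 + 91\right)^{2} \left(-471\right) = \frac{1}{4} \cdot \frac{1}{169} \cdot 90^{2} \left(-471\right) = \frac{1}{4} \cdot \frac{1}{169} \cdot 8100 \left(-471\right) = \frac{2025}{169} \left(-471\right) = - \frac{953775}{169}$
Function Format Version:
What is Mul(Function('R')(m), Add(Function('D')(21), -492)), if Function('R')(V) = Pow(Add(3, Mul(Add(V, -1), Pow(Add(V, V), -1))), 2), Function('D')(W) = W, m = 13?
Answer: Rational(-953775, 169) ≈ -5643.6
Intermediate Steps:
Function('R')(V) = Pow(Add(3, Mul(Rational(1, 2), Pow(V, -1), Add(-1, V))), 2) (Function('R')(V) = Pow(Add(3, Mul(Add(-1, V), Pow(Mul(2, V), -1))), 2) = Pow(Add(3, Mul(Add(-1, V), Mul(Rational(1, 2), Pow(V, -1)))), 2) = Pow(Add(3, Mul(Rational(1, 2), Pow(V, -1), Add(-1, V))), 2))
Mul(Function('R')(m), Add(Function('D')(21), -492)) = Mul(Mul(Rational(1, 4), Pow(13, -2), Pow(Add(-1, Mul(7, 13)), 2)), Add(21, -492)) = Mul(Mul(Rational(1, 4), Rational(1, 169), Pow(Add(-1, 91), 2)), -471) = Mul(Mul(Rational(1, 4), Rational(1, 169), Pow(90, 2)), -471) = Mul(Mul(Rational(1, 4), Rational(1, 169), 8100), -471) = Mul(Rational(2025, 169), -471) = Rational(-953775, 169)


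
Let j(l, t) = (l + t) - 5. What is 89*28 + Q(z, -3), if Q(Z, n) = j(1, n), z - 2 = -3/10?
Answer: 2485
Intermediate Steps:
z = 17/10 (z = 2 - 3/10 = 17/10 ≈ 1.7000)
j(l, t) = -5 + l + t
Q(Z, n) = -4 + n (Q(Z, n) = -5 + 1 + n = -4 + n)
89*28 + Q(z, -3) = 89*28 + (-4 - 3) = 2492 - 7 = 2485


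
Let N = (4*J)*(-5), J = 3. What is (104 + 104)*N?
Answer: -12480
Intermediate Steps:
N = -60 (N = (4*3)*(-5) = 12*(-5) = -60)
(104 + 104)*N = (104 + 104)*(-60) = 208*(-60) = -12480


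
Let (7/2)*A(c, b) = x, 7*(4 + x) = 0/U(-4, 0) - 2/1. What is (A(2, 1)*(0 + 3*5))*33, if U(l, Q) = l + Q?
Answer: -29700/49 ≈ -606.12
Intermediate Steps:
U(l, Q) = Q + l
x = -30/7 (x = -4 + (0/(0 - 4) - 2/1)/7 = -4 + (0/(-4) - 2*1)/7 = -4 + (0*(-1/4) - 2)/7 = -4 + (0 - 2)/7 = -4 + (1/7)*(-2) = -4 - 2/7 = -30/7 ≈ -4.2857)
A(c, b) = -60/49 (A(c, b) = (2/7)*(-30/7) = -60/49)
(A(2, 1)*(0 + 3*5))*33 = -60*(0 + 3*5)/49*33 = -60*(0 + 15)/49*33 = -60/49*15*33 = -900/49*33 = -29700/49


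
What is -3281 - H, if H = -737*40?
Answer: 26199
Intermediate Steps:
H = -29480
-3281 - H = -3281 - 1*(-29480) = -3281 + 29480 = 26199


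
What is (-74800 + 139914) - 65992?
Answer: -878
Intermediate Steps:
(-74800 + 139914) - 65992 = 65114 - 65992 = -878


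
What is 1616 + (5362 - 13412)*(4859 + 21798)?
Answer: -214587234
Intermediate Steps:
1616 + (5362 - 13412)*(4859 + 21798) = 1616 - 8050*26657 = 1616 - 214588850 = -214587234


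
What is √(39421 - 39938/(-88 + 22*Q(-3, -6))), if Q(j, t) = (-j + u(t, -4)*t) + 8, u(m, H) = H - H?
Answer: 2*√58047374/77 ≈ 197.89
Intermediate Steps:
u(m, H) = 0
Q(j, t) = 8 - j (Q(j, t) = (-j + 0*t) + 8 = (-j + 0) + 8 = -j + 8 = 8 - j)
√(39421 - 39938/(-88 + 22*Q(-3, -6))) = √(39421 - 39938/(-88 + 22*(8 - 1*(-3)))) = √(39421 - 39938/(-88 + 22*(8 + 3))) = √(39421 - 39938/(-88 + 22*11)) = √(39421 - 39938/(-88 + 242)) = √(39421 - 39938/154) = √(39421 - 39938*1/154) = √(39421 - 19969/77) = √(3015448/77) = 2*√58047374/77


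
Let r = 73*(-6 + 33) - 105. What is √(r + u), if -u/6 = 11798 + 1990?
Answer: I*√80862 ≈ 284.36*I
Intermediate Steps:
r = 1866 (r = 73*27 - 105 = 1971 - 105 = 1866)
u = -82728 (u = -6*(11798 + 1990) = -6*13788 = -82728)
√(r + u) = √(1866 - 82728) = √(-80862) = I*√80862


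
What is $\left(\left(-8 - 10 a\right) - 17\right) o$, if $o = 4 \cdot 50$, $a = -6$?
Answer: $7000$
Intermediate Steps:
$o = 200$
$\left(\left(-8 - 10 a\right) - 17\right) o = \left(\left(-8 - -60\right) - 17\right) 200 = \left(\left(-8 + 60\right) - 17\right) 200 = \left(52 - 17\right) 200 = 35 \cdot 200 = 7000$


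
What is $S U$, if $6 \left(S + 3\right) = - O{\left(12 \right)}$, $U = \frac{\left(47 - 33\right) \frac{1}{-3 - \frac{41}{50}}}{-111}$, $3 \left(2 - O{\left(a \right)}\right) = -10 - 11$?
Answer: $- \frac{1050}{7067} \approx -0.14858$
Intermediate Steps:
$O{\left(a \right)} = 9$ ($O{\left(a \right)} = 2 - \frac{-10 - 11}{3} = 2 - -7 = 2 + 7 = 9$)
$U = \frac{700}{21201}$ ($U = \frac{14}{-3 - \frac{41}{50}} \left(- \frac{1}{111}\right) = \frac{14}{- \frac{191}{50}} \left(- \frac{1}{111}\right) = 14 \left(- \frac{50}{191}\right) \left(- \frac{1}{111}\right) = \left(- \frac{700}{191}\right) \left(- \frac{1}{111}\right) = \frac{700}{21201} \approx 0.033017$)
$S = - \frac{9}{2}$ ($S = -3 + \frac{\left(-1\right) 9}{6} = -3 + \frac{1}{6} \left(-9\right) = -3 - \frac{3}{2} = - \frac{9}{2} \approx -4.5$)
$S U = \left(- \frac{9}{2}\right) \frac{700}{21201} = - \frac{1050}{7067}$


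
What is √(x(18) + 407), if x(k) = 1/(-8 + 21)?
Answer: 42*√39/13 ≈ 20.176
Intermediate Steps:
x(k) = 1/13
√(x(18) + 407) = √(1/13 + 407) = √(5292/13) = 42*√39/13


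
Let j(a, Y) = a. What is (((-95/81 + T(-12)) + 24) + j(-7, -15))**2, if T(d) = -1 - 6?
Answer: 511225/6561 ≈ 77.919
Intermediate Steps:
T(d) = -7
(((-95/81 + T(-12)) + 24) + j(-7, -15))**2 = (((-95/81 - 7) + 24) - 7)**2 = ((-662/81 + 24) - 7)**2 = (1282/81 - 7)**2 = (715/81)**2 = 511225/6561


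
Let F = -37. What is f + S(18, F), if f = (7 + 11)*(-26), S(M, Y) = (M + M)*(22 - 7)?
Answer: 72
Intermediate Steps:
S(M, Y) = 30*M (S(M, Y) = (2*M)*15 = 30*M)
f = -468 (f = 18*(-26) = -468)
f + S(18, F) = -468 + 30*18 = -468 + 540 = 72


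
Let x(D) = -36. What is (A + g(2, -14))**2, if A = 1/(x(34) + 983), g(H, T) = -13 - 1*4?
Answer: 259145604/896809 ≈ 288.96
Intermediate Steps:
g(H, T) = -17 (g(H, T) = -13 - 4 = -17)
A = 1/947 (A = 1/(-36 + 983) = 1/947 ≈ 0.0010560)
(A + g(2, -14))**2 = (1/947 - 17)**2 = (-16098/947)**2 = 259145604/896809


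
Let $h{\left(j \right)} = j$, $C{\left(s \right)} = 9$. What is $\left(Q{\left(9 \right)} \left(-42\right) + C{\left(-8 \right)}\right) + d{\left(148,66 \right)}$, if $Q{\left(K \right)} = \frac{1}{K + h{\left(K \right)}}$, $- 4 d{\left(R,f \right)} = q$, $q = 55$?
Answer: $- \frac{85}{12} \approx -7.0833$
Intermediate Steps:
$d{\left(R,f \right)} = - \frac{55}{4}$ ($d{\left(R,f \right)} = \left(- \frac{1}{4}\right) 55 = - \frac{55}{4}$)
$Q{\left(K \right)} = \frac{1}{2 K}$ ($Q{\left(K \right)} = \frac{1}{K + K} = \frac{1}{2 K}$)
$\left(Q{\left(9 \right)} \left(-42\right) + C{\left(-8 \right)}\right) + d{\left(148,66 \right)} = \left(\frac{1}{2 \cdot 9} \left(-42\right) + 9\right) - \frac{55}{4} = \left(\frac{1}{2} \cdot \frac{1}{9} \left(-42\right) + 9\right) - \frac{55}{4} = \left(\frac{1}{18} \left(-42\right) + 9\right) - \frac{55}{4} = \left(- \frac{7}{3} + 9\right) - \frac{55}{4} = \frac{20}{3} - \frac{55}{4} = - \frac{85}{12}$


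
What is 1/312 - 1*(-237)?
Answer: 73945/312 ≈ 237.00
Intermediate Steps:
1/312 - 1*(-237) = 1/312 + 237 = 73945/312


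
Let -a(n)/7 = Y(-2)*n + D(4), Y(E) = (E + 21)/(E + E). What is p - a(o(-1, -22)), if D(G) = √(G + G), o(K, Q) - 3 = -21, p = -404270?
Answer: -807343/2 + 14*√2 ≈ -4.0365e+5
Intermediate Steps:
o(K, Q) = -18 (o(K, Q) = 3 - 21 = -18)
D(G) = √2*√G (D(G) = √(2*G) = √2*√G)
Y(E) = (21 + E)/(2*E) (Y(E) = (21 + E)/((2*E)) = (21 + E)*(1/(2*E)) = (21 + E)/(2*E))
a(n) = -14*√2 + 133*n/4 (a(n) = -7*(((½)*(21 - 2)/(-2))*n + √2*√4) = -7*(((½)*(-½)*19)*n + √2*2) = -7*(-19*n/4 + 2*√2) = -7*(2*√2 - 19*n/4) = -14*√2 + 133*n/4)
p - a(o(-1, -22)) = -404270 - (-14*√2 + (133/4)*(-18)) = -404270 - (-14*√2 - 1197/2) = -404270 - (-1197/2 - 14*√2) = -404270 + (1197/2 + 14*√2) = -807343/2 + 14*√2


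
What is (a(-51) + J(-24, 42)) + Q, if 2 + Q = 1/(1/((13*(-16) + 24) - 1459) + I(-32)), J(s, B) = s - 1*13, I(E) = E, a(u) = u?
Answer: -4733573/52577 ≈ -90.031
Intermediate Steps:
J(s, B) = -13 + s (J(s, B) = s - 13 = -13 + s)
Q = -106797/52577 (Q = -2 + 1/(1/((13*(-16) + 24) - 1459) - 32) = -2 + 1/(1/((-208 + 24) - 1459) - 32) = -2 + 1/(1/(-184 - 1459) - 32) = -2 + 1/(1/(-1643) - 32) = -2 + 1/(-1/1643 - 32) = -2 + 1/(-52577/1643) = -2 - 1643/52577 = -106797/52577 ≈ -2.0313)
(a(-51) + J(-24, 42)) + Q = (-51 + (-13 - 24)) - 106797/52577 = (-51 - 37) - 106797/52577 = -88 - 106797/52577 = -4733573/52577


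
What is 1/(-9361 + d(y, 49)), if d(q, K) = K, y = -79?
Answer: -1/9312 ≈ -0.00010739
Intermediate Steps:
1/(-9361 + d(y, 49)) = 1/(-9361 + 49) = 1/(-9312) = -1/9312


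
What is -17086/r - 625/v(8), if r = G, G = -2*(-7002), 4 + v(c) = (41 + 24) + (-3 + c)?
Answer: -411674/38511 ≈ -10.690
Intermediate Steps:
v(c) = 58 + c (v(c) = -4 + ((41 + 24) + (-3 + c)) = -4 + (65 + (-3 + c)) = -4 + (62 + c) = 58 + c)
G = 14004
r = 14004
-17086/r - 625/v(8) = -17086/14004 - 625/(58 + 8) = -17086*1/14004 - 625/66 = -8543/7002 - 625*1/66 = -8543/7002 - 625/66 = -411674/38511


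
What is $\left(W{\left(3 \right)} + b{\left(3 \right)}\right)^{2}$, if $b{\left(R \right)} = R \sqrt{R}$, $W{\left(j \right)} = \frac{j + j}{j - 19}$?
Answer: $\frac{1737}{64} - \frac{9 \sqrt{3}}{4} \approx 23.243$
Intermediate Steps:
$W{\left(j \right)} = \frac{2 j}{-19 + j}$
$b{\left(R \right)} = R^{\frac{3}{2}}$
$\left(W{\left(3 \right)} + b{\left(3 \right)}\right)^{2} = \left(2 \cdot 3 \frac{1}{-19 + 3} + 3^{\frac{3}{2}}\right)^{2} = \left(2 \cdot 3 \frac{1}{-16} + 3 \sqrt{3}\right)^{2} = \left(2 \cdot 3 \left(- \frac{1}{16}\right) + 3 \sqrt{3}\right)^{2} = \left(- \frac{3}{8} + 3 \sqrt{3}\right)^{2}$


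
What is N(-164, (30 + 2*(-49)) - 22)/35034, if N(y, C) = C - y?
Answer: 37/17517 ≈ 0.0021122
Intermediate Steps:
N(-164, (30 + 2*(-49)) - 22)/35034 = (((30 + 2*(-49)) - 22) - 1*(-164))/35034 = (((30 - 98) - 22) + 164)*(1/35034) = ((-68 - 22) + 164)*(1/35034) = (-90 + 164)*(1/35034) = 74*(1/35034) = 37/17517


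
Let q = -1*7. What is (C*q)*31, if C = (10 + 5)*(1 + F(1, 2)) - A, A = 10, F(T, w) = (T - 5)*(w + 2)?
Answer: 50995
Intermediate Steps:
F(T, w) = (-5 + T)*(2 + w)
C = -235 (C = (10 + 5)*(1 + (-10 - 5*2 + 2*1 + 1*2)) - 1*10 = 15*(1 + (-10 - 10 + 2 + 2)) - 10 = 15*(1 - 16) - 10 = 15*(-15) - 10 = -225 - 10 = -235)
q = -7
(C*q)*31 = -235*(-7)*31 = 1645*31 = 50995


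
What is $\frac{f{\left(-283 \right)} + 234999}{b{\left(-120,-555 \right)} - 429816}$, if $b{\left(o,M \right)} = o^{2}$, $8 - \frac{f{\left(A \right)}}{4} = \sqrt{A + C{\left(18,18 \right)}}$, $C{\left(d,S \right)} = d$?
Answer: $- \frac{235031}{415416} + \frac{i \sqrt{265}}{103854} \approx -0.56577 + 0.00015675 i$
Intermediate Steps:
$f{\left(A \right)} = 32 - 4 \sqrt{18 + A}$ ($f{\left(A \right)} = 32 - 4 \sqrt{A + 18} = 32 - 4 \sqrt{18 + A}$)
$\frac{f{\left(-283 \right)} + 234999}{b{\left(-120,-555 \right)} - 429816} = \frac{\left(32 - 4 \sqrt{18 - 283}\right) + 234999}{\left(-120\right)^{2} - 429816} = \frac{\left(32 - 4 \sqrt{-265}\right) + 234999}{14400 - 429816} = \frac{\left(32 - 4 i \sqrt{265}\right) + 234999}{-415416} = \left(\left(32 - 4 i \sqrt{265}\right) + 234999\right) \left(- \frac{1}{415416}\right) = \left(235031 - 4 i \sqrt{265}\right) \left(- \frac{1}{415416}\right) = - \frac{235031}{415416} + \frac{i \sqrt{265}}{103854}$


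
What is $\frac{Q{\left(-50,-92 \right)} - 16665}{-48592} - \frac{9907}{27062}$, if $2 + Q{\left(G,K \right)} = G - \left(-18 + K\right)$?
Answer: $- \frac{15991155}{657498352} \approx -0.024321$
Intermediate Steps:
$Q{\left(G,K \right)} = 16 + G - K$ ($Q{\left(G,K \right)} = -2 - \left(-18 + K - G\right) = -2 + \left(18 + G - K\right) = 16 + G - K$)
$\frac{Q{\left(-50,-92 \right)} - 16665}{-48592} - \frac{9907}{27062} = \frac{\left(16 - 50 - -92\right) - 16665}{-48592} - \frac{9907}{27062} = \left(\left(16 - 50 + 92\right) - 16665\right) \left(- \frac{1}{48592}\right) - \frac{9907}{27062} = \left(58 - 16665\right) \left(- \frac{1}{48592}\right) - \frac{9907}{27062} = \left(-16607\right) \left(- \frac{1}{48592}\right) - \frac{9907}{27062} = \frac{16607}{48592} - \frac{9907}{27062} = - \frac{15991155}{657498352}$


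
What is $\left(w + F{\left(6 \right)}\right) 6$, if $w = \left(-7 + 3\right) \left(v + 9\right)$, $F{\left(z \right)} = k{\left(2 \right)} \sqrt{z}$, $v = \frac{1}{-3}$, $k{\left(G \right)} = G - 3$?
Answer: $-208 - 6 \sqrt{6} \approx -222.7$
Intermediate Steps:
$k{\left(G \right)} = -3 + G$ ($k{\left(G \right)} = G - 3 = -3 + G$)
$v = - \frac{1}{3} \approx -0.33333$
$F{\left(z \right)} = - \sqrt{z}$ ($F{\left(z \right)} = \left(-3 + 2\right) \sqrt{z} = - \sqrt{z}$)
$w = - \frac{104}{3}$ ($w = \left(-7 + 3\right) \left(- \frac{1}{3} + 9\right) = \left(-4\right) \frac{26}{3} = - \frac{104}{3} \approx -34.667$)
$\left(w + F{\left(6 \right)}\right) 6 = \left(- \frac{104}{3} - \sqrt{6}\right) 6 = -208 - 6 \sqrt{6}$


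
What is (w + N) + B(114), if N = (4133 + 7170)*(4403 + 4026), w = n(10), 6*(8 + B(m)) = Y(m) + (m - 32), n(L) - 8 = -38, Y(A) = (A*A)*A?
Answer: 286559660/3 ≈ 9.5520e+7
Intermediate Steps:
Y(A) = A**3 (Y(A) = A**2*A = A**3)
n(L) = -30 (n(L) = 8 - 38 = -30)
B(m) = -40/3 + m/6 + m**3/6 (B(m) = -8 + (m**3 + (m - 32))/6 = -8 + (m**3 + (-32 + m))/6 = -8 + (-32 + m + m**3)/6 = -8 + (-16/3 + m/6 + m**3/6) = -40/3 + m/6 + m**3/6)
w = -30
N = 95272987 (N = 11303*8429 = 95272987)
(w + N) + B(114) = (-30 + 95272987) + (-40/3 + (1/6)*114 + (1/6)*114**3) = 95272957 + (-40/3 + 19 + (1/6)*1481544) = 95272957 + (-40/3 + 19 + 246924) = 95272957 + 740789/3 = 286559660/3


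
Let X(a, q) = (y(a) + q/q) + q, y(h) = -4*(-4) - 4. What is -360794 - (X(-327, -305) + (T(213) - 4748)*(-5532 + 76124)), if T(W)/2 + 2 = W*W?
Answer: -6070284214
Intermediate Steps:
y(h) = 12 (y(h) = 16 - 4 = 12)
X(a, q) = 13 + q (X(a, q) = (12 + q/q) + q = (12 + 1) + q = 13 + q)
T(W) = -4 + 2*W² (T(W) = -4 + 2*(W*W) = -4 + 2*W²)
-360794 - (X(-327, -305) + (T(213) - 4748)*(-5532 + 76124)) = -360794 - ((13 - 305) + ((-4 + 2*213²) - 4748)*(-5532 + 76124)) = -360794 - (-292 + ((-4 + 2*45369) - 4748)*70592) = -360794 - (-292 + ((-4 + 90738) - 4748)*70592) = -360794 - (-292 + (90734 - 4748)*70592) = -360794 - (-292 + 85986*70592) = -360794 - (-292 + 6069923712) = -360794 - 1*6069923420 = -360794 - 6069923420 = -6070284214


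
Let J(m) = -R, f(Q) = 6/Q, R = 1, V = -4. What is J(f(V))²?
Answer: 1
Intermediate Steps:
J(m) = -1 (J(m) = -1*1 = -1)
J(f(V))² = (-1)² = 1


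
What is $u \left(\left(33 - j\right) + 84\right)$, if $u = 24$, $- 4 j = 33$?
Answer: $3006$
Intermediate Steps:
$j = - \frac{33}{4}$ ($j = \left(- \frac{1}{4}\right) 33 = - \frac{33}{4} \approx -8.25$)
$u \left(\left(33 - j\right) + 84\right) = 24 \left(\left(33 - - \frac{33}{4}\right) + 84\right) = 24 \left(\left(33 + \frac{33}{4}\right) + 84\right) = 24 \left(\frac{165}{4} + 84\right) = 24 \cdot \frac{501}{4} = 3006$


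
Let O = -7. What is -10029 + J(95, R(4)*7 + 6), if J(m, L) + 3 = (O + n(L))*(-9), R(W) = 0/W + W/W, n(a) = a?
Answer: -10086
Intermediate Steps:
R(W) = 1 (R(W) = 0 + 1 = 1)
J(m, L) = 60 - 9*L (J(m, L) = -3 + (-7 + L)*(-9) = -3 + (63 - 9*L) = 60 - 9*L)
-10029 + J(95, R(4)*7 + 6) = -10029 + (60 - 9*(1*7 + 6)) = -10029 + (60 - 9*(7 + 6)) = -10029 + (60 - 9*13) = -10029 + (60 - 117) = -10029 - 57 = -10086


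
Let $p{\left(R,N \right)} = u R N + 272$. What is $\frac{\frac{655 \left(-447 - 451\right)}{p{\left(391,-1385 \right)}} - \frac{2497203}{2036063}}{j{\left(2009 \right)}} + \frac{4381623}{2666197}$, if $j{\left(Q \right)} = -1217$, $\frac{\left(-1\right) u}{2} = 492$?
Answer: $\frac{2894510550263144692851589}{1760215661235134193035572} \approx 1.6444$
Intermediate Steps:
$u = -984$ ($u = \left(-2\right) 492 = -984$)
$p{\left(R,N \right)} = 272 - 984 N R$ ($p{\left(R,N \right)} = - 984 R N + 272 = - 984 N R + 272 = 272 - 984 N R$)
$\frac{\frac{655 \left(-447 - 451\right)}{p{\left(391,-1385 \right)}} - \frac{2497203}{2036063}}{j{\left(2009 \right)}} + \frac{4381623}{2666197} = \frac{\frac{655 \left(-447 - 451\right)}{272 - \left(-1362840\right) 391} - \frac{2497203}{2036063}}{-1217} + \frac{4381623}{2666197} = \left(\frac{655 \left(-898\right)}{272 + 532870440} - \frac{2497203}{2036063}\right) \left(- \frac{1}{1217}\right) + 4381623 \cdot \frac{1}{2666197} = \left(- \frac{588190}{532870712} - \frac{2497203}{2036063}\right) \left(- \frac{1}{1217}\right) + \frac{4381623}{2666197} = \left(\left(-588190\right) \frac{1}{532870712} - \frac{2497203}{2036063}\right) \left(- \frac{1}{1217}\right) + \frac{4381623}{2666197} = \left(- \frac{294095}{266435356} - \frac{2497203}{2036063}\right) \left(- \frac{1}{1217}\right) + \frac{4381623}{2666197} = \left(- \frac{665941966257253}{542479170243428}\right) \left(- \frac{1}{1217}\right) + \frac{4381623}{2666197} = \frac{665941966257253}{660197150186251876} + \frac{4381623}{2666197} = \frac{2894510550263144692851589}{1760215661235134193035572}$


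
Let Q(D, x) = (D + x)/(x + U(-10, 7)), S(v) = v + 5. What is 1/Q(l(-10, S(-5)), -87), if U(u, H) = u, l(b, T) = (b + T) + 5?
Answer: 97/92 ≈ 1.0543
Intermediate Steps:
S(v) = 5 + v
l(b, T) = 5 + T + b (l(b, T) = (T + b) + 5 = 5 + T + b)
Q(D, x) = (D + x)/(-10 + x) (Q(D, x) = (D + x)/(x - 10) = (D + x)/(-10 + x))
1/Q(l(-10, S(-5)), -87) = 1/(((5 + (5 - 5) - 10) - 87)/(-10 - 87)) = 1/(((5 + 0 - 10) - 87)/(-97)) = 1/(-(-5 - 87)/97) = 1/(-1/97*(-92)) = 1/(92/97) = 97/92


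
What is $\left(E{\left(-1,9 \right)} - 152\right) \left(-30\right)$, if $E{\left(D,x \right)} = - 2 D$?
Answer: $4500$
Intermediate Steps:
$\left(E{\left(-1,9 \right)} - 152\right) \left(-30\right) = \left(\left(-2\right) \left(-1\right) - 152\right) \left(-30\right) = \left(2 - 152\right) \left(-30\right) = \left(-150\right) \left(-30\right) = 4500$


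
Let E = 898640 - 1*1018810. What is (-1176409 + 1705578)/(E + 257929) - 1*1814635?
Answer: -249981773796/137759 ≈ -1.8146e+6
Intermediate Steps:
E = -120170 (E = 898640 - 1018810 = -120170)
(-1176409 + 1705578)/(E + 257929) - 1*1814635 = (-1176409 + 1705578)/(-120170 + 257929) - 1*1814635 = 529169/137759 - 1814635 = -249981773796/137759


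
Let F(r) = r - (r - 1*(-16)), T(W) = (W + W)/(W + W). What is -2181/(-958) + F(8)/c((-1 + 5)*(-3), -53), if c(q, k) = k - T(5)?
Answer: 66551/25866 ≈ 2.5729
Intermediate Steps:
T(W) = 1 (T(W) = (2*W)/((2*W)) = (2*W)*(1/(2*W)) = 1)
F(r) = -16 (F(r) = r - (r + 16) = r - (16 + r) = r + (-16 - r) = -16)
c(q, k) = -1 + k (c(q, k) = k - 1*1 = k - 1 = -1 + k)
-2181/(-958) + F(8)/c((-1 + 5)*(-3), -53) = -2181/(-958) - 16/(-1 - 53) = -2181*(-1/958) - 16/(-54) = 2181/958 - 16*(-1/54) = 2181/958 + 8/27 = 66551/25866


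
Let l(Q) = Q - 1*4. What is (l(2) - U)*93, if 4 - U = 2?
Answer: -372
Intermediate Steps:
U = 2 (U = 4 - 1*2 = 4 - 2 = 2)
l(Q) = -4 + Q (l(Q) = Q - 4 = -4 + Q)
(l(2) - U)*93 = ((-4 + 2) - 1*2)*93 = (-2 - 2)*93 = -4*93 = -372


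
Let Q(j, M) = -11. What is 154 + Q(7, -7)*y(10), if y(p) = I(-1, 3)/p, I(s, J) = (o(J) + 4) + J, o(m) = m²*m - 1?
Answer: 1177/10 ≈ 117.70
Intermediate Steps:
o(m) = -1 + m³ (o(m) = m³ - 1 = -1 + m³)
I(s, J) = 3 + J + J³ (I(s, J) = ((-1 + J³) + 4) + J = (3 + J³) + J = 3 + J + J³)
y(p) = 33/p (y(p) = (3 + 3 + 3³)/p = (3 + 3 + 27)/p = 33/p)
154 + Q(7, -7)*y(10) = 154 - 363/10 = 1177/10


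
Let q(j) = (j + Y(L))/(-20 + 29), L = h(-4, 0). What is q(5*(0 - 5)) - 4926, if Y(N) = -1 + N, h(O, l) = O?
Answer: -14788/3 ≈ -4929.3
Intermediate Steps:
L = -4
q(j) = -5/9 + j/9 (q(j) = (j + (-1 - 4))/(-20 + 29) = (j - 5)/9 = (-5 + j)*(1/9) = -5/9 + j/9)
q(5*(0 - 5)) - 4926 = (-5/9 + (5*(0 - 5))/9) - 4926 = (-5/9 + (5*(-5))/9) - 4926 = (-5/9 + (1/9)*(-25)) - 4926 = (-5/9 - 25/9) - 4926 = -10/3 - 4926 = -14788/3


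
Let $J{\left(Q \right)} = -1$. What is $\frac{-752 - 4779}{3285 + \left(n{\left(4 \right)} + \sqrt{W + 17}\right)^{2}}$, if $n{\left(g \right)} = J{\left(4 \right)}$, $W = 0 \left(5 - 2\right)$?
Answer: $- \frac{18268893}{10909741} - \frac{11062 \sqrt{17}}{10909741} \approx -1.6787$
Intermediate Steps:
$W = 0$ ($W = 0 \cdot 3 = 0$)
$n{\left(g \right)} = -1$
$\frac{-752 - 4779}{3285 + \left(n{\left(4 \right)} + \sqrt{W + 17}\right)^{2}} = \frac{-752 - 4779}{3285 + \left(-1 + \sqrt{0 + 17}\right)^{2}} = - \frac{5531}{3285 + \left(-1 + \sqrt{17}\right)^{2}}$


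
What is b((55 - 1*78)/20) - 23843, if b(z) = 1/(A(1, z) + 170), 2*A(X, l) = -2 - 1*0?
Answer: -4029466/169 ≈ -23843.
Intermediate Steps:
A(X, l) = -1 (A(X, l) = (-2 - 1*0)/2 = (-2 + 0)/2 = (½)*(-2) = -1)
b(z) = 1/169 (b(z) = 1/(-1 + 170) = 1/169)
b((55 - 1*78)/20) - 23843 = 1/169 - 23843 = -4029466/169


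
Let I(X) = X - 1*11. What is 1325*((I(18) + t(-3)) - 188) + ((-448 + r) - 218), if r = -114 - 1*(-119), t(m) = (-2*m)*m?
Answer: -264336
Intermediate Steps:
I(X) = -11 + X (I(X) = X - 11 = -11 + X)
t(m) = -2*m²
r = 5 (r = -114 + 119 = 5)
1325*((I(18) + t(-3)) - 188) + ((-448 + r) - 218) = 1325*(((-11 + 18) - 2*(-3)²) - 188) + ((-448 + 5) - 218) = 1325*((7 - 2*9) - 188) + (-443 - 218) = 1325*((7 - 18) - 188) - 661 = 1325*(-11 - 188) - 661 = 1325*(-199) - 661 = -263675 - 661 = -264336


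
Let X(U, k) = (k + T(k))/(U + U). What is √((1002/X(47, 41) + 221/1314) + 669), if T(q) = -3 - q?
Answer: I*√5894758322/438 ≈ 175.29*I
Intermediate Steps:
X(U, k) = -3/(2*U) (X(U, k) = (k + (-3 - k))/(U + U) = -3*1/(2*U) = -3/(2*U))
√((1002/X(47, 41) + 221/1314) + 669) = √((1002/((-3/2/47)) + 221/1314) + 669) = √((1002/((-3/2*1/47)) + 221*(1/1314)) + 669) = √((1002/(-3/94) + 221/1314) + 669) = √((1002*(-94/3) + 221/1314) + 669) = √((-31396 + 221/1314) + 669) = √(-41254123/1314 + 669) = √(-40375057/1314) = I*√5894758322/438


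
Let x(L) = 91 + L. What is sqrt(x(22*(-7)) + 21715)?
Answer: 2*sqrt(5413) ≈ 147.15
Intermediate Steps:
sqrt(x(22*(-7)) + 21715) = sqrt((91 + 22*(-7)) + 21715) = sqrt((91 - 154) + 21715) = sqrt(-63 + 21715) = sqrt(21652) = 2*sqrt(5413)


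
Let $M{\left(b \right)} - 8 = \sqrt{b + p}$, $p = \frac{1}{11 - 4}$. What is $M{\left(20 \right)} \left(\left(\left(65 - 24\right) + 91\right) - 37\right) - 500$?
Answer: $260 + \frac{95 \sqrt{987}}{7} \approx 686.37$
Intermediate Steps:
$p = \frac{1}{7} \approx 0.14286$
$M{\left(b \right)} = 8 + \sqrt{\frac{1}{7} + b}$ ($M{\left(b \right)} = 8 + \sqrt{b + \frac{1}{7}} = 8 + \sqrt{\frac{1}{7} + b}$)
$M{\left(20 \right)} \left(\left(\left(65 - 24\right) + 91\right) - 37\right) - 500 = \left(8 + \frac{\sqrt{7 + 49 \cdot 20}}{7}\right) \left(\left(\left(65 - 24\right) + 91\right) - 37\right) - 500 = \left(8 + \frac{\sqrt{7 + 980}}{7}\right) \left(\left(\left(65 - 24\right) + 91\right) - 37\right) - 500 = \left(8 + \frac{\sqrt{987}}{7}\right) \left(\left(41 + 91\right) - 37\right) - 500 = \left(8 + \frac{\sqrt{987}}{7}\right) \left(132 - 37\right) - 500 = \left(8 + \frac{\sqrt{987}}{7}\right) 95 - 500 = \left(760 + \frac{95 \sqrt{987}}{7}\right) - 500 = 260 + \frac{95 \sqrt{987}}{7}$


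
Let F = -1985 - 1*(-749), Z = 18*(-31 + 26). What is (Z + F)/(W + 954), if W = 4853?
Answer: -1326/5807 ≈ -0.22835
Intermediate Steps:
Z = -90 (Z = 18*(-5) = -90)
F = -1236 (F = -1985 + 749 = -1236)
(Z + F)/(W + 954) = (-90 - 1236)/(4853 + 954) = -1326/5807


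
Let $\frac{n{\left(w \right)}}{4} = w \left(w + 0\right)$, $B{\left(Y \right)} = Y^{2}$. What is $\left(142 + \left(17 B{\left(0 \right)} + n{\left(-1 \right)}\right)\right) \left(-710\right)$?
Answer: $-103660$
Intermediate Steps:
$n{\left(w \right)} = 4 w^{2}$ ($n{\left(w \right)} = 4 w \left(w + 0\right) = 4 w w = 4 w^{2}$)
$\left(142 + \left(17 B{\left(0 \right)} + n{\left(-1 \right)}\right)\right) \left(-710\right) = \left(142 + \left(17 \cdot 0^{2} + 4 \left(-1\right)^{2}\right)\right) \left(-710\right) = \left(142 + \left(17 \cdot 0 + 4 \cdot 1\right)\right) \left(-710\right) = \left(142 + \left(0 + 4\right)\right) \left(-710\right) = \left(142 + 4\right) \left(-710\right) = 146 \left(-710\right) = -103660$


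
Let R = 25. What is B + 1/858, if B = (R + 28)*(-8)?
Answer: -363791/858 ≈ -424.00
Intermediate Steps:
B = -424 (B = (25 + 28)*(-8) = 53*(-8) = -424)
B + 1/858 = -424 + 1/858 = -363791/858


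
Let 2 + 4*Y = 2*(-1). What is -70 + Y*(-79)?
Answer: 9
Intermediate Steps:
Y = -1 (Y = -½ + (2*(-1))/4 = -½ + (¼)*(-2) = -½ - ½ = -1)
-70 + Y*(-79) = -70 - 1*(-79) = -70 + 79 = 9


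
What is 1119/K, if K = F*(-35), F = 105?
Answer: -373/1225 ≈ -0.30449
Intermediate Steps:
K = -3675 (K = 105*(-35) = -3675)
1119/K = 1119/(-3675) = 1119*(-1/3675) = -373/1225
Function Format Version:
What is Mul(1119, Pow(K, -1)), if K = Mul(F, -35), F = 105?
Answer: Rational(-373, 1225) ≈ -0.30449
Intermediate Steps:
K = -3675 (K = Mul(105, -35) = -3675)
Mul(1119, Pow(K, -1)) = Mul(1119, Pow(-3675, -1)) = Mul(1119, Rational(-1, 3675)) = Rational(-373, 1225)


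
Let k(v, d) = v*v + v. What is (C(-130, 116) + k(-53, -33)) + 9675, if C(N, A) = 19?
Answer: 12450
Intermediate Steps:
k(v, d) = v + v² (k(v, d) = v² + v = v + v²)
(C(-130, 116) + k(-53, -33)) + 9675 = (19 - 53*(1 - 53)) + 9675 = (19 - 53*(-52)) + 9675 = (19 + 2756) + 9675 = 2775 + 9675 = 12450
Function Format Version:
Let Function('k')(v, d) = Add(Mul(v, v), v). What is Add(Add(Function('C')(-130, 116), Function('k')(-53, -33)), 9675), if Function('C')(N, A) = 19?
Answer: 12450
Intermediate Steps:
Function('k')(v, d) = Add(v, Pow(v, 2)) (Function('k')(v, d) = Add(Pow(v, 2), v) = Add(v, Pow(v, 2)))
Add(Add(Function('C')(-130, 116), Function('k')(-53, -33)), 9675) = Add(Add(19, Mul(-53, Add(1, -53))), 9675) = Add(Add(19, Mul(-53, -52)), 9675) = Add(Add(19, 2756), 9675) = Add(2775, 9675) = 12450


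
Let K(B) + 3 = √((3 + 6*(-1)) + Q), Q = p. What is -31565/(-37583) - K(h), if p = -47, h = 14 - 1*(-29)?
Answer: 2446/637 - 5*I*√2 ≈ 3.8399 - 7.0711*I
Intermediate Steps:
h = 43 (h = 14 + 29 = 43)
Q = -47
K(B) = -3 + 5*I*√2 (K(B) = -3 + √((3 + 6*(-1)) - 47) = -3 + √((3 - 6) - 47) = -3 + √(-3 - 47) = -3 + √(-50) = -3 + 5*I*√2)
-31565/(-37583) - K(h) = -31565/(-37583) - (-3 + 5*I*√2) = -31565*(-1/37583) + (3 - 5*I*√2) = 535/637 + (3 - 5*I*√2) = 2446/637 - 5*I*√2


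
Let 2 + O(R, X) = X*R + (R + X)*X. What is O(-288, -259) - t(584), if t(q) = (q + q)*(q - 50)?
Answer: -407449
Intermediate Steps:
t(q) = 2*q*(-50 + q) (t(q) = (2*q)*(-50 + q) = 2*q*(-50 + q))
O(R, X) = -2 + R*X + X*(R + X) (O(R, X) = -2 + (X*R + (R + X)*X) = -2 + (R*X + X*(R + X)) = -2 + R*X + X*(R + X))
O(-288, -259) - t(584) = (-2 + (-259)² + 2*(-288)*(-259)) - 2*584*(-50 + 584) = (-2 + 67081 + 149184) - 2*584*534 = 216263 - 1*623712 = 216263 - 623712 = -407449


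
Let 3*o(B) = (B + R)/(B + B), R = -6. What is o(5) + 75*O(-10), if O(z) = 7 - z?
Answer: 38249/30 ≈ 1275.0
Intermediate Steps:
o(B) = (-6 + B)/(6*B) (o(B) = ((B - 6)/(B + B))/3 = ((-6 + B)/((2*B)))/3 = ((-6 + B)*(1/(2*B)))/3 = ((-6 + B)/(2*B))/3 = (-6 + B)/(6*B))
o(5) + 75*O(-10) = (⅙)*(-6 + 5)/5 + 75*(7 - 1*(-10)) = (⅙)*(⅕)*(-1) + 75*(7 + 10) = -1/30 + 75*17 = -1/30 + 1275 = 38249/30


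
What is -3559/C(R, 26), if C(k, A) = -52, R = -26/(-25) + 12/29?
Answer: 3559/52 ≈ 68.442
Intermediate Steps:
R = 1054/725 (R = -26*(-1/25) + 12*(1/29) = 26/25 + 12/29 = 1054/725 ≈ 1.4538)
-3559/C(R, 26) = -3559/(-52) = -3559*(-1/52) = 3559/52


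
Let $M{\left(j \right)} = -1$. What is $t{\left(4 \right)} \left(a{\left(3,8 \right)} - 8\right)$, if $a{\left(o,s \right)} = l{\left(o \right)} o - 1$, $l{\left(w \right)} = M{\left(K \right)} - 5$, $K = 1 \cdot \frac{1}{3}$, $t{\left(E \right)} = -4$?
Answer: $108$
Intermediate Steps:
$K = \frac{1}{3}$ ($K = 1 \cdot \frac{1}{3} = \frac{1}{3} \approx 0.33333$)
$l{\left(w \right)} = -6$ ($l{\left(w \right)} = -1 - 5 = -6$)
$a{\left(o,s \right)} = -1 - 6 o$ ($a{\left(o,s \right)} = - 6 o - 1 = -1 - 6 o$)
$t{\left(4 \right)} \left(a{\left(3,8 \right)} - 8\right) = - 4 \left(\left(-1 - 18\right) - 8\right) = - 4 \left(-19 - 8\right) = \left(-4\right) \left(-27\right) = 108$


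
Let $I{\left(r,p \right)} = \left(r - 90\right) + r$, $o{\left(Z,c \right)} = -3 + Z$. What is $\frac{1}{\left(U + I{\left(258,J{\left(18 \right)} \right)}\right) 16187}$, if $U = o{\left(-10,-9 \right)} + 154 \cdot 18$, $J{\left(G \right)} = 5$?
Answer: $\frac{1}{51555595} \approx 1.9397 \cdot 10^{-8}$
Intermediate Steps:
$U = 2759$ ($U = \left(-3 - 10\right) + 154 \cdot 18 = -13 + 2772 = 2759$)
$I{\left(r,p \right)} = -90 + 2 r$ ($I{\left(r,p \right)} = \left(-90 + r\right) + r = -90 + 2 r$)
$\frac{1}{\left(U + I{\left(258,J{\left(18 \right)} \right)}\right) 16187} = \frac{1}{\left(2759 + \left(-90 + 2 \cdot 258\right)\right) 16187} = \frac{1}{2759 + \left(-90 + 516\right)} \frac{1}{16187} = \frac{1}{2759 + 426} \cdot \frac{1}{16187} = \frac{1}{3185} \cdot \frac{1}{16187} = \frac{1}{51555595}$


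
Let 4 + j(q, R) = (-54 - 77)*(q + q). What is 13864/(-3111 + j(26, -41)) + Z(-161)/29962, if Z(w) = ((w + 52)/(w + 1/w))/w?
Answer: -10767822782939/7710052367628 ≈ -1.3966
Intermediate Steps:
j(q, R) = -4 - 262*q (j(q, R) = -4 + (-54 - 77)*(q + q) = -4 - 262*q)
Z(w) = (52 + w)/(w*(w + 1/w)) (Z(w) = ((52 + w)/(w + 1/w))/w = (52 + w)/(w*(w + 1/w)))
13864/(-3111 + j(26, -41)) + Z(-161)/29962 = 13864/(-3111 + (-4 - 262*26)) + ((52 - 161)/(1 + (-161)²))/29962 = 13864/(-3111 + (-4 - 6812)) + (-109/(1 + 25921))*(1/29962) = 13864/(-3111 - 6816) + (-109/25922)*(1/29962) = 13864/(-9927) + ((1/25922)*(-109))*(1/29962) = 13864*(-1/9927) - 109/25922*1/29962 = -13864/9927 - 109/776674964 = -10767822782939/7710052367628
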